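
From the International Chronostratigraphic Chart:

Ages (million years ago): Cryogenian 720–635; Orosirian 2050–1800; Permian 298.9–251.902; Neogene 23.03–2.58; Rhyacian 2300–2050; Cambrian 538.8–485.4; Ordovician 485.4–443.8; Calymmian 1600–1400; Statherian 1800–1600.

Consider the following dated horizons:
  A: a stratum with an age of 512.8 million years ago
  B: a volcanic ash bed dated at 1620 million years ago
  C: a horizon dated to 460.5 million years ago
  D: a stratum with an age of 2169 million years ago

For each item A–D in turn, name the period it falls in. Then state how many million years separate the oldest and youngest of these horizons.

A: 512.8 Ma lies in 538.8–485.4 Ma, so Cambrian.
B: 1620 Ma lies in 1800–1600 Ma, so Statherian.
C: 460.5 Ma lies in 485.4–443.8 Ma, so Ordovician.
D: 2169 Ma lies in 2300–2050 Ma, so Rhyacian.
Oldest = 2169 Ma, youngest = 460.5 Ma → span 1708.5 Myr.

A — Cambrian; B — Statherian; C — Ordovician; D — Rhyacian; span 1708.5 million years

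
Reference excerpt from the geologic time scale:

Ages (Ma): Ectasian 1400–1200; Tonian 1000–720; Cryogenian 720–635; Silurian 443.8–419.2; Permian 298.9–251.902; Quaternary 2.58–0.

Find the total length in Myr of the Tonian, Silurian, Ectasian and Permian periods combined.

Each duration: Tonian = 280; Silurian = 24.6; Ectasian = 200; Permian = 46.998.
Sum: 280 + 24.6 + 200 + 46.998 = 551.598 Myr.

551.598 million years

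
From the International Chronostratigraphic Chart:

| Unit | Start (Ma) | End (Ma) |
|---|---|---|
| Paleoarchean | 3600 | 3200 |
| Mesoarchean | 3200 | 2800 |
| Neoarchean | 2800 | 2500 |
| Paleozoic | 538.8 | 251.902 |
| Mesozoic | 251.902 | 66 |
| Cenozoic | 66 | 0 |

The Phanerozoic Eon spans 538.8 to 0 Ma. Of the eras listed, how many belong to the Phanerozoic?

3

Eras inside 538.8–0 Ma: Paleozoic, Mesozoic, Cenozoic — 3 in total.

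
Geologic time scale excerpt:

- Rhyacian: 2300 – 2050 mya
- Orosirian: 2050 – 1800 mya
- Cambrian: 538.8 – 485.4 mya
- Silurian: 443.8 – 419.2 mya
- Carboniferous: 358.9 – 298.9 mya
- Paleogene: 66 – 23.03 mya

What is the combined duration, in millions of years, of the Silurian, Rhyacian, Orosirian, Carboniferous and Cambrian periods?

638 million years

Duration is start − end for each: (443.8 − 419.2) + (2300 − 2050) + (2050 − 1800) + (358.9 − 298.9) + (538.8 − 485.4).
That is 24.6 + 250 + 250 + 60 + 53.4, which totals 638 million years.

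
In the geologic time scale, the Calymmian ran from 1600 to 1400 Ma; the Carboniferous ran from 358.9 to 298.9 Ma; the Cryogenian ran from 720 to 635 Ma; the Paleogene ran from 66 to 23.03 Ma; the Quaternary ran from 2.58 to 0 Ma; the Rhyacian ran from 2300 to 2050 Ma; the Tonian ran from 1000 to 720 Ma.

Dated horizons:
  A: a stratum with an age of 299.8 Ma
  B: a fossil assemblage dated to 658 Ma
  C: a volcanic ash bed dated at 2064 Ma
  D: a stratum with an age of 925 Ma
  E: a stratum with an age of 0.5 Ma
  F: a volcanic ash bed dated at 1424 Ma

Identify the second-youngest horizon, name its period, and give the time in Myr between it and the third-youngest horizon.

A, in the Carboniferous; 358.2 million years to B

Sorted youngest-first by Ma: E (0.5), A (299.8), B (658), D (925), F (1424), C (2064).
The second youngest is A at 299.8 Ma, which lies in 358.9–298.9 Ma: the Carboniferous.
The third youngest is B at 658 Ma; separation = |299.8 − 658| = 358.2 Myr.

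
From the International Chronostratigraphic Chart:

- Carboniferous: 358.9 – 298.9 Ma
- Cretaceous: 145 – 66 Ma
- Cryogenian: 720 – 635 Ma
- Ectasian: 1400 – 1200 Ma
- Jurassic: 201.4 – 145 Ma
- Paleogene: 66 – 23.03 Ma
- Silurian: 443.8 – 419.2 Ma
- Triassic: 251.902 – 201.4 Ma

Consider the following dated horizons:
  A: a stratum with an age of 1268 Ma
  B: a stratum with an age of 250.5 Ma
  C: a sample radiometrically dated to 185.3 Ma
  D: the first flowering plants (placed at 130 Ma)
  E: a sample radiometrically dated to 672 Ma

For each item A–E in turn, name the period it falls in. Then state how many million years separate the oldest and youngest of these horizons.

A — Ectasian; B — Triassic; C — Jurassic; D — Cretaceous; E — Cryogenian; span 1138 million years

A: 1268 Ma lies in 1400–1200 Ma, so Ectasian.
B: 250.5 Ma lies in 251.902–201.4 Ma, so Triassic.
C: 185.3 Ma lies in 201.4–145 Ma, so Jurassic.
D: 130 Ma lies in 145–66 Ma, so Cretaceous.
E: 672 Ma lies in 720–635 Ma, so Cryogenian.
Oldest = 1268 Ma, youngest = 130 Ma → span 1138 Myr.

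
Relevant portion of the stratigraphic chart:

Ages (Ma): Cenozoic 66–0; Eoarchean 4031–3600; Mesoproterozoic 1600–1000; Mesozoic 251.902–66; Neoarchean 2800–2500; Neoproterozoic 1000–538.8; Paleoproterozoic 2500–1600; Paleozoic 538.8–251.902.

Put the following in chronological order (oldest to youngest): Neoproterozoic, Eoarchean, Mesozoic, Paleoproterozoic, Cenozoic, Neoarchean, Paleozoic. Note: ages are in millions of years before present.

Read off each span (Ma): Neoproterozoic 1000–538.8; Eoarchean 4031–3600; Mesozoic 251.902–66; Paleoproterozoic 2500–1600; Cenozoic 66–0; Neoarchean 2800–2500; Paleozoic 538.8–251.902.
Larger Ma is older, so oldest→youngest is Eoarchean, Neoarchean, Paleoproterozoic, Neoproterozoic, Paleozoic, Mesozoic, Cenozoic.

Eoarchean → Neoarchean → Paleoproterozoic → Neoproterozoic → Paleozoic → Mesozoic → Cenozoic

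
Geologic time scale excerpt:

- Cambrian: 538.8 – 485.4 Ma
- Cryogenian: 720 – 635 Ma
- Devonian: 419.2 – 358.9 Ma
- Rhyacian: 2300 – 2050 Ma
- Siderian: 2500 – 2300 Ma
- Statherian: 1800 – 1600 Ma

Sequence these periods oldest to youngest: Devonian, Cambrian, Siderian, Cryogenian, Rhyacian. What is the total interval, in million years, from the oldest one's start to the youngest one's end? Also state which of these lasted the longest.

Start ages (Ma): Siderian 2500, Rhyacian 2300, Cryogenian 720, Cambrian 538.8, Devonian 419.2.
Ordered oldest to youngest: Siderian, Rhyacian, Cryogenian, Cambrian, Devonian.
Span = 2500 − 358.9 = 2141.1 Myr.
Durations: Cambrian 53.4, Devonian 60.3, Siderian 200, Rhyacian 250, Cryogenian 85 → longest is Rhyacian (250 Myr).

Siderian, Rhyacian, Cryogenian, Cambrian, Devonian; total span 2141.1 Myr; longest is Rhyacian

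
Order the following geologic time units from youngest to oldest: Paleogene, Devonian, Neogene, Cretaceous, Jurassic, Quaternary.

Quaternary, then Neogene, then Paleogene, then Cretaceous, then Jurassic, then Devonian

Group by era (each group listed oldest first) — Paleozoic: Devonian; Mesozoic: Jurassic, Cretaceous; Cenozoic: Paleogene, Neogene, Quaternary. The eras run Paleozoic → Mesozoic → Cenozoic. Concatenating the groups in that era order and then reversing gives youngest to oldest.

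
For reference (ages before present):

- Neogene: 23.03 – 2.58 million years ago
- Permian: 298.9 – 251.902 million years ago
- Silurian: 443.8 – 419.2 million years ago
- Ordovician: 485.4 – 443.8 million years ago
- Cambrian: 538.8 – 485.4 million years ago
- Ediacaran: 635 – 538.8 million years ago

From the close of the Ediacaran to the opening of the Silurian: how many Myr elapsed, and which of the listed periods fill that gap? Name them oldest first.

End of Ediacaran = 538.8 Ma; start of Silurian = 443.8 Ma.
Gap = 538.8 − 443.8 = 95 Myr.
Periods wholly inside 538.8–443.8 Ma: Cambrian (538.8–485.4), Ordovician (485.4–443.8).

95 million years; Cambrian, Ordovician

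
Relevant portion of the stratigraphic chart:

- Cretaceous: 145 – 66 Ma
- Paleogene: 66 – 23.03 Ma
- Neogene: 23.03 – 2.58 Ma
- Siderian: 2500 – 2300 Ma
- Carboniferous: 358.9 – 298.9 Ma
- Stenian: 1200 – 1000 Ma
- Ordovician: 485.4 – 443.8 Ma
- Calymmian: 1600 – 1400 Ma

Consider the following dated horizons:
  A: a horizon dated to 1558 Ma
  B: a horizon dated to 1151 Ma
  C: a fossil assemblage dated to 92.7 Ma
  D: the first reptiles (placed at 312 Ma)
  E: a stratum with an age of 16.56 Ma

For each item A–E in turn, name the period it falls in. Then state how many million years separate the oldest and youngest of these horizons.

A: 1558 Ma lies in 1600–1400 Ma, so Calymmian.
B: 1151 Ma lies in 1200–1000 Ma, so Stenian.
C: 92.7 Ma lies in 145–66 Ma, so Cretaceous.
D: 312 Ma lies in 358.9–298.9 Ma, so Carboniferous.
E: 16.56 Ma lies in 23.03–2.58 Ma, so Neogene.
Oldest = 1558 Ma, youngest = 16.56 Ma → span 1541.44 Myr.

A — Calymmian; B — Stenian; C — Cretaceous; D — Carboniferous; E — Neogene; span 1541.44 million years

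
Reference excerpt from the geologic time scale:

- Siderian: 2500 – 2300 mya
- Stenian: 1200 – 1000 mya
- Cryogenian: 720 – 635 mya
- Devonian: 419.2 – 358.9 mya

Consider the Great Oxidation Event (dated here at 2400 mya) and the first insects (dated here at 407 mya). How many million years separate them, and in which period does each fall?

Elapsed time: 2400 − 407 = 1993 Myr.
2400 Ma lies within 2500–2300 Ma: Siderian.
407 Ma lies within 419.2–358.9 Ma: Devonian.

1993 million years apart; the first in the Siderian, the second in the Devonian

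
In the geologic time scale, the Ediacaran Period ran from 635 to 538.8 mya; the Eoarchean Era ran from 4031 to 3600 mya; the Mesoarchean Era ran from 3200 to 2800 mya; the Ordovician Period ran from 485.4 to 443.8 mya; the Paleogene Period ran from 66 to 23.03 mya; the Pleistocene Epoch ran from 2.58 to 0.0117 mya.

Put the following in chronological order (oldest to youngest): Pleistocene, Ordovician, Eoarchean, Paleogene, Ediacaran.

Read off each span (Ma): Pleistocene 2.58–0.0117; Ordovician 485.4–443.8; Eoarchean 4031–3600; Paleogene 66–23.03; Ediacaran 635–538.8.
Larger Ma is older, so oldest→youngest is Eoarchean, Ediacaran, Ordovician, Paleogene, Pleistocene.

Eoarchean, Ediacaran, Ordovician, Paleogene, Pleistocene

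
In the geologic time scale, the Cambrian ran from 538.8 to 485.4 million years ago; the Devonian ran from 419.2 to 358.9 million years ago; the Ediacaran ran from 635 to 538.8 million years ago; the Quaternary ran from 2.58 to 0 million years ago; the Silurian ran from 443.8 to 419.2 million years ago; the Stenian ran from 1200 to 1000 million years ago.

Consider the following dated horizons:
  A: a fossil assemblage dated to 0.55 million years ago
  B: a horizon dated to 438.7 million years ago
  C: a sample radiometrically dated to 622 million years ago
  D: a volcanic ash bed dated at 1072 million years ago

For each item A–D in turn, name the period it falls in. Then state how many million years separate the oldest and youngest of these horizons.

A — Quaternary; B — Silurian; C — Ediacaran; D — Stenian; span 1071.45 million years

Match each age against the start–end ranges in the excerpt: A = 0.55 Ma → Quaternary (2.58–0); B = 438.7 Ma → Silurian (443.8–419.2); C = 622 Ma → Ediacaran (635–538.8); D = 1072 Ma → Stenian (1200–1000).
The largest age is 1072 Ma and the smallest is 0.55 Ma; their difference is 1071.45 Myr.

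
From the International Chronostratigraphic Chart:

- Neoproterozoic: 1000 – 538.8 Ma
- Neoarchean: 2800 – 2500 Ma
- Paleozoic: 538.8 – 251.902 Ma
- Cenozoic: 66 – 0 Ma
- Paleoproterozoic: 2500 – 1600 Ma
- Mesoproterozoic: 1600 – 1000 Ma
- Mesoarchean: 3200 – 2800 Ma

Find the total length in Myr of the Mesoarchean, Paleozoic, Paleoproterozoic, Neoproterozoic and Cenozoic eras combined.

Duration is start − end for each: (3200 − 2800) + (538.8 − 251.902) + (2500 − 1600) + (1000 − 538.8) + (66 − 0).
That is 400 + 286.898 + 900 + 461.2 + 66, which totals 2114.098 million years.

2114.098 million years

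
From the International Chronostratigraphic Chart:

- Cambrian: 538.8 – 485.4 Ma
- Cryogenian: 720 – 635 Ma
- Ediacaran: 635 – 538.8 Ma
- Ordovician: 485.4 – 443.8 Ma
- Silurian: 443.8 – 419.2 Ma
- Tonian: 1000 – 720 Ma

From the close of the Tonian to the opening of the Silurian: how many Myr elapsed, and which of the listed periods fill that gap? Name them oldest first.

276.2 million years; Cryogenian, Ediacaran, Cambrian, Ordovician

The Tonian closes at 720 Ma and the Silurian opens at 443.8 Ma, so the interval is 720 − 443.8 = 276.2 Myr.
A period fits inside if it starts at or after 720 Ma and ends at or before 443.8 Ma; oldest first that gives Cryogenian, Ediacaran, Cambrian, Ordovician.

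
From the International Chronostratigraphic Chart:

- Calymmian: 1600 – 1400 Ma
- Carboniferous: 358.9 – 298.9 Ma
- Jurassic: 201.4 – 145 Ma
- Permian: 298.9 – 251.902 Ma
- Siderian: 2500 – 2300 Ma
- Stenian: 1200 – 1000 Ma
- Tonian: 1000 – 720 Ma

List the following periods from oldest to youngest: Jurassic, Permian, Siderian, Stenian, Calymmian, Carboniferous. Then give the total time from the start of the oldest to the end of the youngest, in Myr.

From the excerpt: Jurassic 201.4–145; Permian 298.9–251.902; Siderian 2500–2300; Stenian 1200–1000; Calymmian 1600–1400; Carboniferous 358.9–298.9 (Ma).
Larger Ma is earlier, so the oldest is Siderian and the youngest is Jurassic; oldest to youngest: Siderian, Calymmian, Stenian, Carboniferous, Permian, Jurassic.
Oldest start 2500 minus youngest end 145 gives 2355 Myr overall.

Siderian → Calymmian → Stenian → Carboniferous → Permian → Jurassic; total span 2355 Myr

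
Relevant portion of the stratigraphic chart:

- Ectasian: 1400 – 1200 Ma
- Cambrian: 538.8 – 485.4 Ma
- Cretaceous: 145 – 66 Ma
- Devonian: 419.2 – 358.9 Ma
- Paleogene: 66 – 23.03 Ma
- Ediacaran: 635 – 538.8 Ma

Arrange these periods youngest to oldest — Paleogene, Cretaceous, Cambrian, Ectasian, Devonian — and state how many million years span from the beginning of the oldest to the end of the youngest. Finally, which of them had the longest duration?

Paleogene, Cretaceous, Devonian, Cambrian, Ectasian; total span 1376.97 Myr; longest is Ectasian

Start ages (Ma): Ectasian 1400, Cambrian 538.8, Devonian 419.2, Cretaceous 145, Paleogene 66.
Ordered youngest to oldest: Paleogene, Cretaceous, Devonian, Cambrian, Ectasian.
Span = 1400 − 23.03 = 1376.97 Myr.
Durations: Cretaceous 79, Cambrian 53.4, Paleogene 42.97, Devonian 60.3, Ectasian 200 → longest is Ectasian (200 Myr).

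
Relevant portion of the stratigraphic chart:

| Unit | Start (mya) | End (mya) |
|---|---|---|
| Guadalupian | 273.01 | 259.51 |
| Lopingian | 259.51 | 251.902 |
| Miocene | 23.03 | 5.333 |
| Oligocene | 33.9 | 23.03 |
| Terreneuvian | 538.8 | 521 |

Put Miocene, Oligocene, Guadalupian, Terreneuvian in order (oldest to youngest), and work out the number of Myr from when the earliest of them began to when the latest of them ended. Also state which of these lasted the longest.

From the excerpt: Miocene 23.03–5.333; Oligocene 33.9–23.03; Guadalupian 273.01–259.51; Terreneuvian 538.8–521 (Ma).
Larger Ma is earlier, so the oldest is Terreneuvian and the youngest is Miocene; oldest to youngest: Terreneuvian, Guadalupian, Oligocene, Miocene.
Oldest start 538.8 minus youngest end 5.333 gives 533.467 Myr overall.
Individual lengths (start − end): Miocene 17.697; Terreneuvian 17.8; Guadalupian 13.5; Oligocene 10.87. The largest is Terreneuvian at 17.8 Myr.

Terreneuvian, Guadalupian, Oligocene, Miocene; total span 533.467 Myr; longest is Terreneuvian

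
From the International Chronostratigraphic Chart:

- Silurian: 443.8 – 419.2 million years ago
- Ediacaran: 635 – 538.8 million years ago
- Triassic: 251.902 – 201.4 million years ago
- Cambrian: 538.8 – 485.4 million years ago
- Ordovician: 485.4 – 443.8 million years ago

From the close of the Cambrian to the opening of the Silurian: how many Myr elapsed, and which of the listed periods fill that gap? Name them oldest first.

41.6 million years; Ordovician

End of Cambrian = 485.4 Ma; start of Silurian = 443.8 Ma.
Gap = 485.4 − 443.8 = 41.6 Myr.
Periods wholly inside 485.4–443.8 Ma: Ordovician (485.4–443.8).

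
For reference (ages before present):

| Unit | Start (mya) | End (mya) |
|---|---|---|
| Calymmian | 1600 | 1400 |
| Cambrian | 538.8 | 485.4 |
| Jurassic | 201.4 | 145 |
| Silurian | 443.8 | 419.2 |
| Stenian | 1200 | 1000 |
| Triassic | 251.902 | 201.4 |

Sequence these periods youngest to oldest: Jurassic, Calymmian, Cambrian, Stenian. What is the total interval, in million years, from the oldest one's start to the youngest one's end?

Jurassic → Cambrian → Stenian → Calymmian; total span 1455 Myr

From the excerpt: Jurassic 201.4–145; Calymmian 1600–1400; Cambrian 538.8–485.4; Stenian 1200–1000 (Ma).
Larger Ma is earlier, so the oldest is Calymmian and the youngest is Jurassic; youngest to oldest: Jurassic, Cambrian, Stenian, Calymmian.
Oldest start 1600 minus youngest end 145 gives 1455 Myr overall.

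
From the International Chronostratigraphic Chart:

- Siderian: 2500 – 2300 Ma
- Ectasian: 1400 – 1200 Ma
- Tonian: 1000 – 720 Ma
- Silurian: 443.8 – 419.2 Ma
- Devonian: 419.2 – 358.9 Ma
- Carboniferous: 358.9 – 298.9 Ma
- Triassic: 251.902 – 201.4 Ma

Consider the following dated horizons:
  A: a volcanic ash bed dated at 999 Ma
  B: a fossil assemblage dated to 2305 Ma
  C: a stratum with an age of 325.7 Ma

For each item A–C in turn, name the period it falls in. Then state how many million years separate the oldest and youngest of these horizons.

A — Tonian; B — Siderian; C — Carboniferous; span 1979.3 million years

A: 999 Ma lies in 1000–720 Ma, so Tonian.
B: 2305 Ma lies in 2500–2300 Ma, so Siderian.
C: 325.7 Ma lies in 358.9–298.9 Ma, so Carboniferous.
Oldest = 2305 Ma, youngest = 325.7 Ma → span 1979.3 Myr.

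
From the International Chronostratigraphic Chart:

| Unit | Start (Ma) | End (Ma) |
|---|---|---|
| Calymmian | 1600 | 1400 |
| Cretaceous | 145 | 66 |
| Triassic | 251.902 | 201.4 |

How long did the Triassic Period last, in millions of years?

50.502 million years

251.902 − 201.4 = 50.502 million years.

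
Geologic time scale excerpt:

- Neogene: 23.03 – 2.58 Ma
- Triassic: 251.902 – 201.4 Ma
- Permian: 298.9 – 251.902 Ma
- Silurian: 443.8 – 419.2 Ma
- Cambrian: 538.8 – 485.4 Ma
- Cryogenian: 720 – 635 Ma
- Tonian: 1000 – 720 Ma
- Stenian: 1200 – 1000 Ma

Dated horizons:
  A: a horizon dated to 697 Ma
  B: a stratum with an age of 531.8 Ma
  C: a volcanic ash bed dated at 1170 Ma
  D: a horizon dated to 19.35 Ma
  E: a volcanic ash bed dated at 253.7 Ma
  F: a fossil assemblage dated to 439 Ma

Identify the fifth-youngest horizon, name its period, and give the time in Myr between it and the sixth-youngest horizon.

A, in the Cryogenian; 473 million years to C

Sorted youngest-first by Ma: D (19.35), E (253.7), F (439), B (531.8), A (697), C (1170).
The fifth youngest is A at 697 Ma, which lies in 720–635 Ma: the Cryogenian.
The sixth youngest is C at 1170 Ma; separation = |697 − 1170| = 473 Myr.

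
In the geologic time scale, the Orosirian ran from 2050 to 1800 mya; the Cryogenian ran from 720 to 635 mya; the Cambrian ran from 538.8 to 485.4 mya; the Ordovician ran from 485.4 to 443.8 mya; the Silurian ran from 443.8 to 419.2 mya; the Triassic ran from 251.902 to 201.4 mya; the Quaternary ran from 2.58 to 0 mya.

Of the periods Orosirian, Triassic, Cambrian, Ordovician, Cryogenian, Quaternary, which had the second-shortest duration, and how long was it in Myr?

Durations: Orosirian 250; Triassic 50.502; Cambrian 53.4; Ordovician 41.6; Cryogenian 85; Quaternary 2.58 Myr.
Sorted shortest-first: Quaternary (2.58), Ordovician (41.6), Triassic (50.502), Cambrian (53.4), Cryogenian (85), Orosirian (250).
The second shortest is Ordovician at 41.6 Myr.

Ordovician, 41.6 million years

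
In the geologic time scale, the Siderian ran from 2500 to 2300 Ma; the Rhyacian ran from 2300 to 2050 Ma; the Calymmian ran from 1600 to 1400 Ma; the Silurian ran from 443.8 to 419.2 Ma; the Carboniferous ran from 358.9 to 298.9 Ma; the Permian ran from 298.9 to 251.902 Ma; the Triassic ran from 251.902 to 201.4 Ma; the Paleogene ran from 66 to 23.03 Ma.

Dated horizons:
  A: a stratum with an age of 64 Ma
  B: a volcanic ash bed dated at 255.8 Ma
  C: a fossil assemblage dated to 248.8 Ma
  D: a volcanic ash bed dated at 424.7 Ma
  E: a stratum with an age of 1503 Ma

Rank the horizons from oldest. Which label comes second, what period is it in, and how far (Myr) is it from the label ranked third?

Larger Ma means older, so oldest first: E 1503 > D 424.7 > B 255.8 > C 248.8 > A 64.
Counting 2 along gives D (424.7 Ma); the excerpt puts that inside the Silurian, 443.8–419.2 Ma.
Next in line is B (255.8 Ma), and 424.7 − 255.8 = 168.9 Myr.

D, in the Silurian; 168.9 million years to B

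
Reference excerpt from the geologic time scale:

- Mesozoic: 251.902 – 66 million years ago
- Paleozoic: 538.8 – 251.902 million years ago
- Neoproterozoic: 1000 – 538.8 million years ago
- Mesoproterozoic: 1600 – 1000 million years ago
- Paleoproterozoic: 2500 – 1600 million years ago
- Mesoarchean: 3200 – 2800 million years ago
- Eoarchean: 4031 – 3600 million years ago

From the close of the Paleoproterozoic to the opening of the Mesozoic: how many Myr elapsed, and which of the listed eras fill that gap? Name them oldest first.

End of Paleoproterozoic = 1600 Ma; start of Mesozoic = 251.902 Ma.
Gap = 1600 − 251.902 = 1348.098 Myr.
Eras wholly inside 1600–251.902 Ma: Mesoproterozoic (1600–1000), Neoproterozoic (1000–538.8), Paleozoic (538.8–251.902).

1348.098 million years; Mesoproterozoic, Neoproterozoic, Paleozoic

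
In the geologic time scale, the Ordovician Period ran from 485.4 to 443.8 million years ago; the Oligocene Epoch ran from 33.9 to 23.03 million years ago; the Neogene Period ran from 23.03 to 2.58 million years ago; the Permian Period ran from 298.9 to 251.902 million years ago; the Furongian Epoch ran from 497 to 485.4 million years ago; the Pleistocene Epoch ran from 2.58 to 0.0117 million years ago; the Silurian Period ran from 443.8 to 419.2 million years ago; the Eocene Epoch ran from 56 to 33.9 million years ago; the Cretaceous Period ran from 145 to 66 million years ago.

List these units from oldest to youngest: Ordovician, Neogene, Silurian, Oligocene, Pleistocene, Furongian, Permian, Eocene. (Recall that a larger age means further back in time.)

Furongian → Ordovician → Silurian → Permian → Eocene → Oligocene → Neogene → Pleistocene

Read off each span (Ma): Ordovician 485.4–443.8; Neogene 23.03–2.58; Silurian 443.8–419.2; Oligocene 33.9–23.03; Pleistocene 2.58–0.0117; Furongian 497–485.4; Permian 298.9–251.902; Eocene 56–33.9.
Larger Ma is older, so oldest→youngest is Furongian, Ordovician, Silurian, Permian, Eocene, Oligocene, Neogene, Pleistocene.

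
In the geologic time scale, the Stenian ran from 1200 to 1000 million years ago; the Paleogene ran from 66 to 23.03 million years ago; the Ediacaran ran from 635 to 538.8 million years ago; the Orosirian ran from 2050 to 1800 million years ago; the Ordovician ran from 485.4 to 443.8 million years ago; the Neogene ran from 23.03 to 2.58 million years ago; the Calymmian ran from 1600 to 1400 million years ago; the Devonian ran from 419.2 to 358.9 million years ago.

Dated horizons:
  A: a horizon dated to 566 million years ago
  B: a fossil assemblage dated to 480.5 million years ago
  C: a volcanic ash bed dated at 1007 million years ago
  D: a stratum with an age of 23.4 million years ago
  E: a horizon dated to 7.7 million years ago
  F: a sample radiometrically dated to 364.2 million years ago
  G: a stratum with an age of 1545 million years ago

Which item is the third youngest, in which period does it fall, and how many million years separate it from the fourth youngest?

F, in the Devonian; 116.3 million years to B

Sorted youngest-first by Ma: E (7.7), D (23.4), F (364.2), B (480.5), A (566), C (1007), G (1545).
The third youngest is F at 364.2 Ma, which lies in 419.2–358.9 Ma: the Devonian.
The fourth youngest is B at 480.5 Ma; separation = |364.2 − 480.5| = 116.3 Myr.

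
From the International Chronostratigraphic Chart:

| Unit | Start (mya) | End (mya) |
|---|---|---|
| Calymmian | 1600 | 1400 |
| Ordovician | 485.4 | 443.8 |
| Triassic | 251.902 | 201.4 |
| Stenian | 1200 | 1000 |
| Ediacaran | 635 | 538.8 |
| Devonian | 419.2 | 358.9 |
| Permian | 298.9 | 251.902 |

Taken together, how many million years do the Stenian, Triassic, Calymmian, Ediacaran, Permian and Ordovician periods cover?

635.3 million years

Each duration: Stenian = 200; Triassic = 50.502; Calymmian = 200; Ediacaran = 96.2; Permian = 46.998; Ordovician = 41.6.
Sum: 200 + 50.502 + 200 + 96.2 + 46.998 + 41.6 = 635.3 Myr.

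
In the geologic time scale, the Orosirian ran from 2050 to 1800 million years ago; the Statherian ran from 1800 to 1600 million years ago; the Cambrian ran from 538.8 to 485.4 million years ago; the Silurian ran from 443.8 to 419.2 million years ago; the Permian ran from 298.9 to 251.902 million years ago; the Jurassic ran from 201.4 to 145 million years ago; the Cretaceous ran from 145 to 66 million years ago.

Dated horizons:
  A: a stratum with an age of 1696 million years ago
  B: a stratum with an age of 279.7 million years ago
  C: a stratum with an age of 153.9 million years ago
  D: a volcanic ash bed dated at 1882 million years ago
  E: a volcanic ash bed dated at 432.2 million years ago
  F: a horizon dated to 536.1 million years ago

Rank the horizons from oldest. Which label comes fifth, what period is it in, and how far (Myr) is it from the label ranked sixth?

Larger Ma means older, so oldest first: D 1882 > A 1696 > F 536.1 > E 432.2 > B 279.7 > C 153.9.
Counting 5 along gives B (279.7 Ma); the excerpt puts that inside the Permian, 298.9–251.902 Ma.
Next in line is C (153.9 Ma), and 279.7 − 153.9 = 125.8 Myr.

B, in the Permian; 125.8 million years to C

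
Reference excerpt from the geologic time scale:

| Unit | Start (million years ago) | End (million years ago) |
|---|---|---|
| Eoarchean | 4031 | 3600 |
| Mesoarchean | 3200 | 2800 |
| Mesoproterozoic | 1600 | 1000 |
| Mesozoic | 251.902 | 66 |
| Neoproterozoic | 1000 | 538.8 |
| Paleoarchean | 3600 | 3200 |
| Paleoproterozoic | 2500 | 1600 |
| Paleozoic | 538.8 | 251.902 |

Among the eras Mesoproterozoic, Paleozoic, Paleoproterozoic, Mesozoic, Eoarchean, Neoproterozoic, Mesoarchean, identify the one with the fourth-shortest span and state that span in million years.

Eoarchean, 431 million years

Start − end for each: Mesoproterozoic 1600 − 1000 = 600; Paleozoic 538.8 − 251.902 = 286.898; Paleoproterozoic 2500 − 1600 = 900; Mesozoic 251.902 − 66 = 185.902; Eoarchean 4031 − 3600 = 431; Neoproterozoic 1000 − 538.8 = 461.2; Mesoarchean 3200 − 2800 = 400.
Ranking these from shortest: Mesozoic < Paleozoic < Mesoarchean < Eoarchean < Neoproterozoic < Mesoproterozoic < Paleoproterozoic.
Position 4 in that ranking is Eoarchean, which lasted 431 Myr.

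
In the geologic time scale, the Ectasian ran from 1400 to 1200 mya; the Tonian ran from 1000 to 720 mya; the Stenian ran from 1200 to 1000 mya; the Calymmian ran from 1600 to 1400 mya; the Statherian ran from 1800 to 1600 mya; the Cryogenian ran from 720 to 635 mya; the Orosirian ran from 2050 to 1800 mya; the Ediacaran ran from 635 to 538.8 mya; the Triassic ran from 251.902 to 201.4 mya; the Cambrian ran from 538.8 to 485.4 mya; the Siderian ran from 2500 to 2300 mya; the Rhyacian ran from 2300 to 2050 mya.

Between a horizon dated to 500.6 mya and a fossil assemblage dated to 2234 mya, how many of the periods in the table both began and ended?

The older date is 2234 Ma and the younger is 500.6 Ma.
Periods with start < 2234 and end > 500.6 Ma: Orosirian (2050–1800), Statherian (1800–1600), Calymmian (1600–1400), Ectasian (1400–1200), Stenian (1200–1000), Tonian (1000–720), Cryogenian (720–635), Ediacaran (635–538.8).
That is 8 complete periods.

8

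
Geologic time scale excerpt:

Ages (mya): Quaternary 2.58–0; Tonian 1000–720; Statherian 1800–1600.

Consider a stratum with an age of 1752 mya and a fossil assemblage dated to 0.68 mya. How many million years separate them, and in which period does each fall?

1751.32 million years apart; the first in the Statherian, the second in the Quaternary

Elapsed time: 1752 − 0.68 = 1751.32 Myr.
1752 Ma lies within 1800–1600 Ma: Statherian.
0.68 Ma lies within 2.58–0 Ma: Quaternary.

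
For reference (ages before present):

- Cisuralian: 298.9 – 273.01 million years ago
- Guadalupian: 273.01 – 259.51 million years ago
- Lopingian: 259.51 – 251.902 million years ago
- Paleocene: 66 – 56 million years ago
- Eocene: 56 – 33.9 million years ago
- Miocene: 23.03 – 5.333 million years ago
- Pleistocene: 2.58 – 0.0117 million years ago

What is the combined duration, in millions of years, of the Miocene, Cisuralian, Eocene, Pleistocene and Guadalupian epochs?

81.7553 million years

Each duration: Miocene = 17.697; Cisuralian = 25.89; Eocene = 22.1; Pleistocene = 2.5683; Guadalupian = 13.5.
Sum: 17.697 + 25.89 + 22.1 + 2.5683 + 13.5 = 81.7553 Myr.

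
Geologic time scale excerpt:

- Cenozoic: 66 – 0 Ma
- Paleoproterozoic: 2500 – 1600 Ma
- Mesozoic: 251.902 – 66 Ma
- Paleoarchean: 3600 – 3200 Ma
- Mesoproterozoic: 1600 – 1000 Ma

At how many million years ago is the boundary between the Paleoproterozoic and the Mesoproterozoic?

The Paleoproterozoic ends and the Mesoproterozoic begins at 1600 Ma.

1600 Ma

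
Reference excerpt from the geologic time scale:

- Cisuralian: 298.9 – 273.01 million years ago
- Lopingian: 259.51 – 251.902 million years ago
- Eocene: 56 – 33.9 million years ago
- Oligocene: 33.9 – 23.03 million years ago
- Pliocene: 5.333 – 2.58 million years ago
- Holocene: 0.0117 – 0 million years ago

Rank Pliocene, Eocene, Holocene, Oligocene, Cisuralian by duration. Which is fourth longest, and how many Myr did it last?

Pliocene, 2.753 million years

Start − end for each: Pliocene 5.333 − 2.58 = 2.753; Eocene 56 − 33.9 = 22.1; Holocene 0.0117 − 0 = 0.0117; Oligocene 33.9 − 23.03 = 10.87; Cisuralian 298.9 − 273.01 = 25.89.
Ranking these from longest: Cisuralian > Eocene > Oligocene > Pliocene > Holocene.
Position 4 in that ranking is Pliocene, which lasted 2.753 Myr.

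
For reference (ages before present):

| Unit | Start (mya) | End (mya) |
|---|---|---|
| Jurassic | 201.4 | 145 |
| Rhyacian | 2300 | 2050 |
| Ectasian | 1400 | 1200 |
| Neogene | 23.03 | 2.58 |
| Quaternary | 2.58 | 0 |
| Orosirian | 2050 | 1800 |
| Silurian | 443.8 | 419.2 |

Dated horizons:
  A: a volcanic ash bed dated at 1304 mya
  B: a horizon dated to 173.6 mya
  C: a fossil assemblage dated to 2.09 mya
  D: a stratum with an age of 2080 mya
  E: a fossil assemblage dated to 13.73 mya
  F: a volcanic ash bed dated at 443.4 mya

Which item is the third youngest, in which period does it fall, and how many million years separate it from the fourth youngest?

Sorted youngest-first by Ma: C (2.09), E (13.73), B (173.6), F (443.4), A (1304), D (2080).
The third youngest is B at 173.6 Ma, which lies in 201.4–145 Ma: the Jurassic.
The fourth youngest is F at 443.4 Ma; separation = |173.6 − 443.4| = 269.8 Myr.

B, in the Jurassic; 269.8 million years to F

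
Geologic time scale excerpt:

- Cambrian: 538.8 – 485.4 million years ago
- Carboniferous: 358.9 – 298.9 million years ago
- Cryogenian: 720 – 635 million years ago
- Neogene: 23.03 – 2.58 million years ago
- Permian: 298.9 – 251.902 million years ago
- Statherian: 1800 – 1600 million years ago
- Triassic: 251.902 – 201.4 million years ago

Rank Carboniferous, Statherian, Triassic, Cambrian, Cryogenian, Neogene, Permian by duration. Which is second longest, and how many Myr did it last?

Cryogenian, 85 million years

Durations: Carboniferous 60; Statherian 200; Triassic 50.502; Cambrian 53.4; Cryogenian 85; Neogene 20.45; Permian 46.998 Myr.
Sorted longest-first: Statherian (200), Cryogenian (85), Carboniferous (60), Cambrian (53.4), Triassic (50.502), Permian (46.998), Neogene (20.45).
The second longest is Cryogenian at 85 Myr.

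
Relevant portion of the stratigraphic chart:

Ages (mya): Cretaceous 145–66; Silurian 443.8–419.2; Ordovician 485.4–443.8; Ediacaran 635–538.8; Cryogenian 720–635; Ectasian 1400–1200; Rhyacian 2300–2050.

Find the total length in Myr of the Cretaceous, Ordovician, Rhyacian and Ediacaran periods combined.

466.8 million years

Duration is start − end for each: (145 − 66) + (485.4 − 443.8) + (2300 − 2050) + (635 − 538.8).
That is 79 + 41.6 + 250 + 96.2, which totals 466.8 million years.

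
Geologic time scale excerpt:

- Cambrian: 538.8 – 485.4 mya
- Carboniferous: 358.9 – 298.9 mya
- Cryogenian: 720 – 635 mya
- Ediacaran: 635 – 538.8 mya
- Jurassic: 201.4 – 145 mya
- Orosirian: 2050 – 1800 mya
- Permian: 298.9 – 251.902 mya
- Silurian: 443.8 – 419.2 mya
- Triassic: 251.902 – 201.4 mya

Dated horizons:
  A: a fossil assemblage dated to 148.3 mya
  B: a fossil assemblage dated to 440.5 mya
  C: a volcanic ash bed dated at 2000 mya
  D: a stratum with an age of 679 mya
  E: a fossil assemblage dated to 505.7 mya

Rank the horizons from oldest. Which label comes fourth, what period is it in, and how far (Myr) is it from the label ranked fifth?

B, in the Silurian; 292.2 million years to A

Larger Ma means older, so oldest first: C 2000 > D 679 > E 505.7 > B 440.5 > A 148.3.
Counting 4 along gives B (440.5 Ma); the excerpt puts that inside the Silurian, 443.8–419.2 Ma.
Next in line is A (148.3 Ma), and 440.5 − 148.3 = 292.2 Myr.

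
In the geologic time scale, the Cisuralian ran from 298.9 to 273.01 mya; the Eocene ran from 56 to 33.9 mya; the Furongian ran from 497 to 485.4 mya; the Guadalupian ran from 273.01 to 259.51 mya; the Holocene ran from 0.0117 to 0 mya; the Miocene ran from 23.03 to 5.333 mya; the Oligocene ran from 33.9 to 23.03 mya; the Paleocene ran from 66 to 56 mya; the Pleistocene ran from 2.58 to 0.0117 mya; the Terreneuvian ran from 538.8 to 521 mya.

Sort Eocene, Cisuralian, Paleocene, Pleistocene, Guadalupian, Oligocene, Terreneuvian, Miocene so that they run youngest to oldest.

Read off each span (Ma): Eocene 56–33.9; Cisuralian 298.9–273.01; Paleocene 66–56; Pleistocene 2.58–0.0117; Guadalupian 273.01–259.51; Oligocene 33.9–23.03; Terreneuvian 538.8–521; Miocene 23.03–5.333.
Larger Ma is older, so oldest→youngest is Terreneuvian, Cisuralian, Guadalupian, Paleocene, Eocene, Oligocene, Miocene, Pleistocene; reverse it for youngest→oldest.

Pleistocene, then Miocene, then Oligocene, then Eocene, then Paleocene, then Guadalupian, then Cisuralian, then Terreneuvian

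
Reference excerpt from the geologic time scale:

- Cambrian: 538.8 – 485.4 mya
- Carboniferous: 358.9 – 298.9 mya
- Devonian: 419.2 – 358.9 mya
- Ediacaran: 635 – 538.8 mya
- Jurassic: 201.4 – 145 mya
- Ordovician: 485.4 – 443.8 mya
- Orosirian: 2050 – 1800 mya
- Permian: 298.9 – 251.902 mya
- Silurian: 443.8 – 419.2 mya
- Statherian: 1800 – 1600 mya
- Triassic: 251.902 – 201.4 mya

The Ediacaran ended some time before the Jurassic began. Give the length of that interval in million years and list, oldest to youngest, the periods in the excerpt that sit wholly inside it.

The Ediacaran closes at 538.8 Ma and the Jurassic opens at 201.4 Ma, so the interval is 538.8 − 201.4 = 337.4 Myr.
A period fits inside if it starts at or after 538.8 Ma and ends at or before 201.4 Ma; oldest first that gives Cambrian, Ordovician, Silurian, Devonian, Carboniferous, Permian, Triassic.

337.4 million years; Cambrian, Ordovician, Silurian, Devonian, Carboniferous, Permian, Triassic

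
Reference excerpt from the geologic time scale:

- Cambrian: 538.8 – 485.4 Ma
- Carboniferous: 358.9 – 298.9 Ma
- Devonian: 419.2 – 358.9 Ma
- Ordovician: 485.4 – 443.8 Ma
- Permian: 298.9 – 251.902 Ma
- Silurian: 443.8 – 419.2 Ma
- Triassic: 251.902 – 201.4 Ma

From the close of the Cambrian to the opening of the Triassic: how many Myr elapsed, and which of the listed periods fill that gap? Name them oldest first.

233.498 million years; Ordovician, Silurian, Devonian, Carboniferous, Permian

End of Cambrian = 485.4 Ma; start of Triassic = 251.902 Ma.
Gap = 485.4 − 251.902 = 233.498 Myr.
Periods wholly inside 485.4–251.902 Ma: Ordovician (485.4–443.8), Silurian (443.8–419.2), Devonian (419.2–358.9), Carboniferous (358.9–298.9), Permian (298.9–251.902).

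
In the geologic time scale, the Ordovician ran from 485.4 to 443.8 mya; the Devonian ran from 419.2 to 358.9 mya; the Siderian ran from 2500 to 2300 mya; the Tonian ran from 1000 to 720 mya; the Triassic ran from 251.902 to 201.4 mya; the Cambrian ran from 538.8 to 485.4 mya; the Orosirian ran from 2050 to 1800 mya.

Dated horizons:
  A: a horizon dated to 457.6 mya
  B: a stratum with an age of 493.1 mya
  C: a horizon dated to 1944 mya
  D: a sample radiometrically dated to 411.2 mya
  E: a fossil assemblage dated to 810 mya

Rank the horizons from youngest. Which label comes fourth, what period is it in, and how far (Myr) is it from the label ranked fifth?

E, in the Tonian; 1134 million years to C

Sorted youngest-first by Ma: D (411.2), A (457.6), B (493.1), E (810), C (1944).
The fourth youngest is E at 810 Ma, which lies in 1000–720 Ma: the Tonian.
The fifth youngest is C at 1944 Ma; separation = |810 − 1944| = 1134 Myr.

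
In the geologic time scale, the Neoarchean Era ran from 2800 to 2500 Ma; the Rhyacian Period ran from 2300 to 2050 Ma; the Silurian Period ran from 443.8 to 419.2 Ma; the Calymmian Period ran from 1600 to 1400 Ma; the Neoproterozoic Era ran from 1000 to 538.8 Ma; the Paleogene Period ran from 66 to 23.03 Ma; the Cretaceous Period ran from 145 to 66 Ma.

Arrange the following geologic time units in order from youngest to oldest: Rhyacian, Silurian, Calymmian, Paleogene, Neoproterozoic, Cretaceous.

The oldest of these is Rhyacian (starts 2300 Ma) and the youngest is Paleogene (ends 23.03 Ma).
In between, by decreasing start age: Calymmian (1600), Neoproterozoic (1000), Silurian (443.8), Cretaceous (145).
Listing youngest first means reversing that sequence.

Paleogene, Cretaceous, Silurian, Neoproterozoic, Calymmian, Rhyacian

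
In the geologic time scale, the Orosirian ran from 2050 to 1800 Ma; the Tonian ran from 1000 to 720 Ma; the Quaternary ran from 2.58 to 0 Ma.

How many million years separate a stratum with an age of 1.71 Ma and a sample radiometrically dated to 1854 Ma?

1852.29 million years

1854 − 1.71 = 1852.29 million years.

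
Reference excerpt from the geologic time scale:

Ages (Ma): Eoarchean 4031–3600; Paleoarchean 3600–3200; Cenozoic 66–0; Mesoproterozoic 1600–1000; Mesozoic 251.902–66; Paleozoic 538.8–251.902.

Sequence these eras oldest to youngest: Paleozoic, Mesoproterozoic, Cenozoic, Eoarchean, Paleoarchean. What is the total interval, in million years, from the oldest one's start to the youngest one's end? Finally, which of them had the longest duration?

Start ages (Ma): Eoarchean 4031, Paleoarchean 3600, Mesoproterozoic 1600, Paleozoic 538.8, Cenozoic 66.
Ordered oldest to youngest: Eoarchean, Paleoarchean, Mesoproterozoic, Paleozoic, Cenozoic.
Span = 4031 − 0 = 4031 Myr.
Durations: Mesoproterozoic 600, Eoarchean 431, Paleoarchean 400, Paleozoic 286.898, Cenozoic 66 → longest is Mesoproterozoic (600 Myr).

Eoarchean, Paleoarchean, Mesoproterozoic, Paleozoic, Cenozoic; total span 4031 Myr; longest is Mesoproterozoic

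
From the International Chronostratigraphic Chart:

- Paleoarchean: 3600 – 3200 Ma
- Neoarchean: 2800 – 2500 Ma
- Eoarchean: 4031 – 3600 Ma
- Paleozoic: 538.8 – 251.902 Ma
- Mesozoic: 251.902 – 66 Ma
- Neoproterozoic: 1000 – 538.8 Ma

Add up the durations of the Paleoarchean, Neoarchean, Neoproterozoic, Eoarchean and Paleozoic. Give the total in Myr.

1879.098 million years

Duration is start − end for each: (3600 − 3200) + (2800 − 2500) + (1000 − 538.8) + (4031 − 3600) + (538.8 − 251.902).
That is 400 + 300 + 461.2 + 431 + 286.898, which totals 1879.098 million years.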